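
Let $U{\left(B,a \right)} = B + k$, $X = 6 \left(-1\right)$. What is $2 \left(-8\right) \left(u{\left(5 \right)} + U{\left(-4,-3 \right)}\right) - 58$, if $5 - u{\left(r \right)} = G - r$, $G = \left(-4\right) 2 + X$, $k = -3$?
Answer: $-330$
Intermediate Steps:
$X = -6$
$U{\left(B,a \right)} = -3 + B$ ($U{\left(B,a \right)} = B - 3 = -3 + B$)
$G = -14$ ($G = \left(-4\right) 2 - 6 = -8 - 6 = -14$)
$u{\left(r \right)} = 19 + r$ ($u{\left(r \right)} = 5 - \left(-14 - r\right) = 5 + \left(14 + r\right) = 19 + r$)
$2 \left(-8\right) \left(u{\left(5 \right)} + U{\left(-4,-3 \right)}\right) - 58 = 2 \left(-8\right) \left(\left(19 + 5\right) - 7\right) - 58 = - 16 \left(24 - 7\right) - 58 = \left(-16\right) 17 - 58 = -272 - 58 = -330$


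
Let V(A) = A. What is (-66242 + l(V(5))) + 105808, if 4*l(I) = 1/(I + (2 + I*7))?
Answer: 6647089/168 ≈ 39566.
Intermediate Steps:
l(I) = 1/(4*(2 + 8*I)) (l(I) = 1/(4*(I + (2 + I*7))) = 1/(4*(I + (2 + 7*I))) = 1/(4*(2 + 8*I)))
(-66242 + l(V(5))) + 105808 = (-66242 + 1/(8*(1 + 4*5))) + 105808 = (-66242 + 1/(8*(1 + 20))) + 105808 = (-66242 + (1/8)/21) + 105808 = (-66242 + (1/8)*(1/21)) + 105808 = (-66242 + 1/168) + 105808 = -11128655/168 + 105808 = 6647089/168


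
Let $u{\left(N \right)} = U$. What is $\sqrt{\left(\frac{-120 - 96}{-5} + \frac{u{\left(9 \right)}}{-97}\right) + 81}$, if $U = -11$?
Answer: $\frac{2 \sqrt{7310405}}{485} \approx 11.15$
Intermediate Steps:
$u{\left(N \right)} = -11$
$\sqrt{\left(\frac{-120 - 96}{-5} + \frac{u{\left(9 \right)}}{-97}\right) + 81} = \sqrt{\left(\frac{-120 - 96}{-5} - \frac{11}{-97}\right) + 81} = \sqrt{\left(\left(-120 - 96\right) \left(- \frac{1}{5}\right) - - \frac{11}{97}\right) + 81} = \sqrt{\left(\left(-216\right) \left(- \frac{1}{5}\right) + \frac{11}{97}\right) + 81} = \sqrt{\left(\frac{216}{5} + \frac{11}{97}\right) + 81} = \sqrt{\frac{21007}{485} + 81} = \sqrt{\frac{60292}{485}} = \frac{2 \sqrt{7310405}}{485}$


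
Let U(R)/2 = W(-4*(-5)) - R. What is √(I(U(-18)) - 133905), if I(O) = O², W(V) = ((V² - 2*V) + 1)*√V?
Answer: √(10293071 + 103968*√5) ≈ 3244.3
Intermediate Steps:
W(V) = √V*(1 + V² - 2*V) (W(V) = (1 + V² - 2*V)*√V = √V*(1 + V² - 2*V))
U(R) = -2*R + 1444*√5 (U(R) = 2*(√(-4*(-5))*(1 + (-4*(-5))² - (-8)*(-5)) - R) = 2*(√20*(1 + 20² - 2*20) - R) = 2*((2*√5)*(1 + 400 - 40) - R) = 2*((2*√5)*361 - R) = 2*(722*√5 - R) = 2*(-R + 722*√5) = -2*R + 1444*√5)
√(I(U(-18)) - 133905) = √((-2*(-18) + 1444*√5)² - 133905) = √((36 + 1444*√5)² - 133905) = √(-133905 + (36 + 1444*√5)²)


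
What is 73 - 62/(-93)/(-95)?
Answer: 20803/285 ≈ 72.993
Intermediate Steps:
73 - 62/(-93)/(-95) = 73 - 62*(-1/93)*(-1/95) = 73 + (2/3)*(-1/95) = 73 - 2/285 = 20803/285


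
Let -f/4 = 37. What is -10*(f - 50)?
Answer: 1980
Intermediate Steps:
f = -148 (f = -4*37 = -148)
-10*(f - 50) = -10*(-148 - 50) = -10*(-198) = 1980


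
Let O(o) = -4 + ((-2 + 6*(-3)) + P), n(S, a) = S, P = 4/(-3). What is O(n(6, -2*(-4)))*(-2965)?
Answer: 225340/3 ≈ 75113.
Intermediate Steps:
P = -4/3 (P = 4*(-⅓) = -4/3 ≈ -1.3333)
O(o) = -76/3 (O(o) = -4 + ((-2 + 6*(-3)) - 4/3) = -4 + ((-2 - 18) - 4/3) = -4 + (-20 - 4/3) = -4 - 64/3 = -76/3)
O(n(6, -2*(-4)))*(-2965) = -76/3*(-2965) = 225340/3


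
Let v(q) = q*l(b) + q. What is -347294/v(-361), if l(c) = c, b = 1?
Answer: 173647/361 ≈ 481.02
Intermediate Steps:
v(q) = 2*q (v(q) = q*1 + q = q + q = 2*q)
-347294/v(-361) = -347294/(2*(-361)) = -347294/(-722) = -347294*(-1/722) = 173647/361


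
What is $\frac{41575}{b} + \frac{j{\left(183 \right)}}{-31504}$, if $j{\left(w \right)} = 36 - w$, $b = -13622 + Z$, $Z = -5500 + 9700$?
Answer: $- \frac{654196883}{148415344} \approx -4.4079$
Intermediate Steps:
$Z = 4200$
$b = -9422$ ($b = -13622 + 4200 = -9422$)
$\frac{41575}{b} + \frac{j{\left(183 \right)}}{-31504} = \frac{41575}{-9422} + \frac{36 - 183}{-31504} = 41575 \left(- \frac{1}{9422}\right) + \left(36 - 183\right) \left(- \frac{1}{31504}\right) = - \frac{41575}{9422} - - \frac{147}{31504} = - \frac{41575}{9422} + \frac{147}{31504} = - \frac{654196883}{148415344}$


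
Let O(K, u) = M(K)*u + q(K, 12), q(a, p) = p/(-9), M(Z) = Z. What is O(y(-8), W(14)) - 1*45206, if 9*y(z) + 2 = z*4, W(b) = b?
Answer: -407342/9 ≈ -45260.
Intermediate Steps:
y(z) = -2/9 + 4*z/9 (y(z) = -2/9 + (z*4)/9 = -2/9 + (4*z)/9 = -2/9 + 4*z/9)
q(a, p) = -p/9 (q(a, p) = p*(-⅑) = -p/9)
O(K, u) = -4/3 + K*u (O(K, u) = K*u - ⅑*12 = K*u - 4/3 = -4/3 + K*u)
O(y(-8), W(14)) - 1*45206 = (-4/3 + (-2/9 + (4/9)*(-8))*14) - 1*45206 = (-4/3 + (-2/9 - 32/9)*14) - 45206 = (-4/3 - 34/9*14) - 45206 = (-4/3 - 476/9) - 45206 = -488/9 - 45206 = -407342/9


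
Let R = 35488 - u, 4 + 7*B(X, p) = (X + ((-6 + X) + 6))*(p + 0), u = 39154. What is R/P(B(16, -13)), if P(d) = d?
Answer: 611/10 ≈ 61.100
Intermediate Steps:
B(X, p) = -4/7 + 2*X*p/7 (B(X, p) = -4/7 + ((X + ((-6 + X) + 6))*(p + 0))/7 = -4/7 + ((X + X)*p)/7 = -4/7 + ((2*X)*p)/7 = -4/7 + (2*X*p)/7 = -4/7 + 2*X*p/7)
R = -3666 (R = 35488 - 1*39154 = 35488 - 39154 = -3666)
R/P(B(16, -13)) = -3666/(-4/7 + (2/7)*16*(-13)) = -3666/(-4/7 - 416/7) = -3666/(-60) = -3666*(-1/60) = 611/10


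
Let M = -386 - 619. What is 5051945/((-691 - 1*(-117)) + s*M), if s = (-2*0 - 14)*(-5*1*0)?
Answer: -5051945/574 ≈ -8801.3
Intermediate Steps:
M = -1005
s = 0 (s = (0 - 14)*(-5*0) = -14*0 = 0)
5051945/((-691 - 1*(-117)) + s*M) = 5051945/((-691 - 1*(-117)) + 0*(-1005)) = 5051945/((-691 + 117) + 0) = 5051945/(-574 + 0) = 5051945/(-574) = 5051945*(-1/574) = -5051945/574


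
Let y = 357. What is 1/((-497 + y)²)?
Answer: 1/19600 ≈ 5.1020e-5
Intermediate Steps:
1/((-497 + y)²) = 1/((-497 + 357)²) = 1/((-140)²) = 1/19600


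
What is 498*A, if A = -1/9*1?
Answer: -166/3 ≈ -55.333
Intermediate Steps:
A = -⅑ (A = -1*⅑*1 = -⅑*1 = -⅑ ≈ -0.11111)
498*A = 498*(-⅑) = -166/3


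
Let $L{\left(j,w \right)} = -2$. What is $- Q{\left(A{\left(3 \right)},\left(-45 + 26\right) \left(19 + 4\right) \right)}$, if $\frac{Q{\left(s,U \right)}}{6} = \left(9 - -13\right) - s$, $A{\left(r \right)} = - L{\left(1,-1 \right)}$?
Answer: $-120$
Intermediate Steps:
$A{\left(r \right)} = 2$ ($A{\left(r \right)} = \left(-1\right) \left(-2\right) = 2$)
$Q{\left(s,U \right)} = 132 - 6 s$ ($Q{\left(s,U \right)} = 6 \left(\left(9 - -13\right) - s\right) = 6 \left(\left(9 + 13\right) - s\right) = 6 \left(22 - s\right) = 132 - 6 s$)
$- Q{\left(A{\left(3 \right)},\left(-45 + 26\right) \left(19 + 4\right) \right)} = - (132 - 12) = \left(-1\right) 120 = -120$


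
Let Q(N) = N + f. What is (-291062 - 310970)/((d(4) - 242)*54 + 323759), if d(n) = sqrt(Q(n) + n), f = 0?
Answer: -187045924112/96528874153 + 65019456*sqrt(2)/96528874153 ≈ -1.9368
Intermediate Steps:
Q(N) = N (Q(N) = N + 0 = N)
d(n) = sqrt(2)*sqrt(n) (d(n) = sqrt(n + n) = sqrt(2*n) = sqrt(2)*sqrt(n))
(-291062 - 310970)/((d(4) - 242)*54 + 323759) = (-291062 - 310970)/((sqrt(2)*sqrt(4) - 242)*54 + 323759) = -602032/((sqrt(2)*2 - 242)*54 + 323759) = -602032/((2*sqrt(2) - 242)*54 + 323759) = -602032/((-242 + 2*sqrt(2))*54 + 323759) = -602032/((-13068 + 108*sqrt(2)) + 323759) = -602032/(310691 + 108*sqrt(2))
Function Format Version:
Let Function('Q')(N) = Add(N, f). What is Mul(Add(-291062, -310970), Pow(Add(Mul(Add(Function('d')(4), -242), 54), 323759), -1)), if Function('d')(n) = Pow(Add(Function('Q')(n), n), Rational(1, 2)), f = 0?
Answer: Add(Rational(-187045924112, 96528874153), Mul(Rational(65019456, 96528874153), Pow(2, Rational(1, 2)))) ≈ -1.9368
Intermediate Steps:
Function('Q')(N) = N (Function('Q')(N) = Add(N, 0) = N)
Function('d')(n) = Mul(Pow(2, Rational(1, 2)), Pow(n, Rational(1, 2))) (Function('d')(n) = Pow(Add(n, n), Rational(1, 2)) = Pow(Mul(2, n), Rational(1, 2)) = Mul(Pow(2, Rational(1, 2)), Pow(n, Rational(1, 2))))
Mul(Add(-291062, -310970), Pow(Add(Mul(Add(Function('d')(4), -242), 54), 323759), -1)) = Mul(Add(-291062, -310970), Pow(Add(Mul(Add(Mul(Pow(2, Rational(1, 2)), Pow(4, Rational(1, 2))), -242), 54), 323759), -1)) = Mul(-602032, Pow(Add(Mul(Add(Mul(Pow(2, Rational(1, 2)), 2), -242), 54), 323759), -1)) = Mul(-602032, Pow(Add(Mul(Add(Mul(2, Pow(2, Rational(1, 2))), -242), 54), 323759), -1)) = Mul(-602032, Pow(Add(Mul(Add(-242, Mul(2, Pow(2, Rational(1, 2)))), 54), 323759), -1)) = Mul(-602032, Pow(Add(Add(-13068, Mul(108, Pow(2, Rational(1, 2)))), 323759), -1)) = Mul(-602032, Pow(Add(310691, Mul(108, Pow(2, Rational(1, 2)))), -1))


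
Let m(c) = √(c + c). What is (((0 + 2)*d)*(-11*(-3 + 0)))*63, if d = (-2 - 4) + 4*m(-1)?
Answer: -24948 + 16632*I*√2 ≈ -24948.0 + 23521.0*I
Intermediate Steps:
m(c) = √2*√c (m(c) = √(2*c) = √2*√c)
d = -6 + 4*I*√2 (d = (-2 - 4) + 4*(√2*√(-1)) = -6 + 4*(√2*I) = -6 + 4*(I*√2) = -6 + 4*I*√2 ≈ -6.0 + 5.6569*I)
(((0 + 2)*d)*(-11*(-3 + 0)))*63 = (((0 + 2)*(-6 + 4*I*√2))*(-11*(-3 + 0)))*63 = ((2*(-6 + 4*I*√2))*(-11*(-3)))*63 = ((-12 + 8*I*√2)*33)*63 = (-396 + 264*I*√2)*63 = -24948 + 16632*I*√2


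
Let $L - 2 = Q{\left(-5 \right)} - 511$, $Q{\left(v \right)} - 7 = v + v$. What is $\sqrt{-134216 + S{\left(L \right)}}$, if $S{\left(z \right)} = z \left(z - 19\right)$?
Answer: $2 \sqrt{34414} \approx 371.02$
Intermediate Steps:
$Q{\left(v \right)} = 7 + 2 v$ ($Q{\left(v \right)} = 7 + \left(v + v\right) = 7 + 2 v$)
$L = -512$ ($L = 2 + \left(\left(7 + 2 \left(-5\right)\right) - 511\right) = 2 + \left(\left(7 - 10\right) - 511\right) = 2 - 514 = -512$)
$S{\left(z \right)} = z \left(-19 + z\right)$
$\sqrt{-134216 + S{\left(L \right)}} = \sqrt{-134216 - 512 \left(-19 - 512\right)} = \sqrt{-134216 - -271872} = \sqrt{-134216 + 271872} = \sqrt{137656} = 2 \sqrt{34414}$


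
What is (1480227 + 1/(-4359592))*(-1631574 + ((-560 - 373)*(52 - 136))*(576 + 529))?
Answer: 274161939708219397569/2179796 ≈ 1.2577e+14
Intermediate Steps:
(1480227 + 1/(-4359592))*(-1631574 + ((-560 - 373)*(52 - 136))*(576 + 529)) = (1480227 - 1/4359592)*(-1631574 - 933*(-84)*1105) = 6453185787383*(-1631574 + 78372*1105)/4359592 = 6453185787383*(-1631574 + 86601060)/4359592 = (6453185787383/4359592)*84969486 = 274161939708219397569/2179796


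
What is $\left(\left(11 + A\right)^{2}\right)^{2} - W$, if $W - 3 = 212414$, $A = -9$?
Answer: $-212401$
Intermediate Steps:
$W = 212417$ ($W = 3 + 212414 = 212417$)
$\left(\left(11 + A\right)^{2}\right)^{2} - W = \left(\left(11 - 9\right)^{2}\right)^{2} - 212417 = \left(2^{2}\right)^{2} - 212417 = 4^{2} - 212417 = 16 - 212417 = -212401$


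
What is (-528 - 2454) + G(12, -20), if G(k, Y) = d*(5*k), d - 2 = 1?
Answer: -2802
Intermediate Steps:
d = 3 (d = 2 + 1 = 3)
G(k, Y) = 15*k (G(k, Y) = 3*(5*k) = 15*k)
(-528 - 2454) + G(12, -20) = (-528 - 2454) + 15*12 = -2982 + 180 = -2802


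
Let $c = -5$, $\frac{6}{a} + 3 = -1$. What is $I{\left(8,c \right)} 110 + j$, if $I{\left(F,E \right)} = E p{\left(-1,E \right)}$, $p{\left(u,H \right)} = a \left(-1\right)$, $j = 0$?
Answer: $-825$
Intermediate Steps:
$a = - \frac{3}{2}$ ($a = \frac{6}{-3 - 1} = \frac{6}{-4} = 6 \left(- \frac{1}{4}\right) = - \frac{3}{2} \approx -1.5$)
$p{\left(u,H \right)} = \frac{3}{2}$ ($p{\left(u,H \right)} = \left(- \frac{3}{2}\right) \left(-1\right) = \frac{3}{2}$)
$I{\left(F,E \right)} = \frac{3 E}{2}$ ($I{\left(F,E \right)} = E \frac{3}{2} = \frac{3 E}{2}$)
$I{\left(8,c \right)} 110 + j = \frac{3}{2} \left(-5\right) 110 + 0 = \left(- \frac{15}{2}\right) 110 + 0 = -825 + 0 = -825$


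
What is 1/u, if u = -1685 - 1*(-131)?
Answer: -1/1554 ≈ -0.00064350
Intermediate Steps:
u = -1554 (u = -1685 + 131 = -1554)
1/u = 1/(-1554) = -1/1554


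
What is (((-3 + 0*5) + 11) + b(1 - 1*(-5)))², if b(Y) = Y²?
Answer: 1936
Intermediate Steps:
(((-3 + 0*5) + 11) + b(1 - 1*(-5)))² = (((-3 + 0*5) + 11) + (1 - 1*(-5))²)² = (((-3 + 0) + 11) + (1 + 5)²)² = ((-3 + 11) + 6²)² = (8 + 36)² = 44² = 1936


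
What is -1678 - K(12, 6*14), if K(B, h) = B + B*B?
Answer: -1834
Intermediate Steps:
K(B, h) = B + B**2
-1678 - K(12, 6*14) = -1678 - 12*(1 + 12) = -1678 - 12*13 = -1678 - 1*156 = -1678 - 156 = -1834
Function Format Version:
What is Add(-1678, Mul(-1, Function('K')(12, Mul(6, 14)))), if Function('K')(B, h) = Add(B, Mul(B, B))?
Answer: -1834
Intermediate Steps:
Function('K')(B, h) = Add(B, Pow(B, 2))
Add(-1678, Mul(-1, Function('K')(12, Mul(6, 14)))) = Add(-1678, Mul(-1, Mul(12, Add(1, 12)))) = Add(-1678, Mul(-1, Mul(12, 13))) = Add(-1678, Mul(-1, 156)) = Add(-1678, -156) = -1834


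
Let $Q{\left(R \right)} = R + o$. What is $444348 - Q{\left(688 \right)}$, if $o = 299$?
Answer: $443361$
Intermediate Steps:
$Q{\left(R \right)} = 299 + R$ ($Q{\left(R \right)} = R + 299 = 299 + R$)
$444348 - Q{\left(688 \right)} = 444348 - \left(299 + 688\right) = 444348 - 987 = 443361$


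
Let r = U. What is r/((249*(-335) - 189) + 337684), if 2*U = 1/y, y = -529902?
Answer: -1/269275000320 ≈ -3.7137e-12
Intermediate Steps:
U = -1/1059804 (U = (½)/(-529902) = (½)*(-1/529902) = -1/1059804 ≈ -9.4357e-7)
r = -1/1059804 ≈ -9.4357e-7
r/((249*(-335) - 189) + 337684) = -1/(1059804*((249*(-335) - 189) + 337684)) = -1/(1059804*((-83415 - 189) + 337684)) = -1/(1059804*(-83604 + 337684)) = -1/1059804/254080 = -1/1059804*1/254080 = -1/269275000320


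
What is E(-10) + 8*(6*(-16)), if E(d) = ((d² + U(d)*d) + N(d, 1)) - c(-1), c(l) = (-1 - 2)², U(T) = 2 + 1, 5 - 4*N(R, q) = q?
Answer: -706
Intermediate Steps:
N(R, q) = 5/4 - q/4
U(T) = 3
c(l) = 9 (c(l) = (-3)² = 9)
E(d) = -8 + d² + 3*d (E(d) = ((d² + 3*d) + (5/4 - ¼*1)) - 1*9 = ((d² + 3*d) + (5/4 - ¼)) - 9 = ((d² + 3*d) + 1) - 9 = (1 + d² + 3*d) - 9 = -8 + d² + 3*d)
E(-10) + 8*(6*(-16)) = (-8 + (-10)² + 3*(-10)) + 8*(6*(-16)) = (-8 + 100 - 30) + 8*(-96) = 62 - 768 = -706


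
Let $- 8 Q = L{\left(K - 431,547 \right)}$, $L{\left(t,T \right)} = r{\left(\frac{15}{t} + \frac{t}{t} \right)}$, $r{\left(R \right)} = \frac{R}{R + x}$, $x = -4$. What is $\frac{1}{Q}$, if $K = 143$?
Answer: $\frac{2344}{91} \approx 25.758$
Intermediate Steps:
$r{\left(R \right)} = \frac{R}{-4 + R}$ ($r{\left(R \right)} = \frac{R}{R - 4} = \frac{R}{-4 + R}$)
$L{\left(t,T \right)} = \frac{1 + \frac{15}{t}}{-3 + \frac{15}{t}}$ ($L{\left(t,T \right)} = \frac{\frac{15}{t} + \frac{t}{t}}{-4 + \left(\frac{15}{t} + \frac{t}{t}\right)} = \frac{\frac{15}{t} + 1}{-4 + \left(\frac{15}{t} + 1\right)} = \frac{1 + \frac{15}{t}}{-4 + \left(1 + \frac{15}{t}\right)} = \frac{1 + \frac{15}{t}}{-3 + \frac{15}{t}}$)
$Q = \frac{91}{2344}$ ($Q = - \frac{\frac{1}{3} \frac{1}{-5 + \left(143 - 431\right)} \left(-15 - \left(143 - 431\right)\right)}{8} = - \frac{\frac{1}{3} \frac{1}{-5 - 288} \left(-15 - -288\right)}{8} = - \frac{\frac{1}{3} \frac{1}{-293} \left(-15 + 288\right)}{8} = - \frac{\frac{1}{3} \left(- \frac{1}{293}\right) 273}{8} = \left(- \frac{1}{8}\right) \left(- \frac{91}{293}\right) = \frac{91}{2344} \approx 0.038823$)
$\frac{1}{Q} = \frac{1}{\frac{91}{2344}} = \frac{2344}{91}$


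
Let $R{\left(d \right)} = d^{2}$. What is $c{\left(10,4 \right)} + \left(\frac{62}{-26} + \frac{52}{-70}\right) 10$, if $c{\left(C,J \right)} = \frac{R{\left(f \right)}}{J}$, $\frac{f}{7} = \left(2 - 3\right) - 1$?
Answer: $\frac{1613}{91} \approx 17.725$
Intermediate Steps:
$f = -14$ ($f = 7 \left(\left(2 - 3\right) - 1\right) = 7 \left(-1 - 1\right) = 7 \left(-2\right) = -14$)
$c{\left(C,J \right)} = \frac{196}{J}$ ($c{\left(C,J \right)} = \frac{\left(-14\right)^{2}}{J} = \frac{196}{J}$)
$c{\left(10,4 \right)} + \left(\frac{62}{-26} + \frac{52}{-70}\right) 10 = \frac{196}{4} + \left(\frac{62}{-26} + \frac{52}{-70}\right) 10 = 196 \cdot \frac{1}{4} + \left(62 \left(- \frac{1}{26}\right) + 52 \left(- \frac{1}{70}\right)\right) 10 = 49 + \left(- \frac{31}{13} - \frac{26}{35}\right) 10 = 49 - \frac{2846}{91} = \frac{1613}{91}$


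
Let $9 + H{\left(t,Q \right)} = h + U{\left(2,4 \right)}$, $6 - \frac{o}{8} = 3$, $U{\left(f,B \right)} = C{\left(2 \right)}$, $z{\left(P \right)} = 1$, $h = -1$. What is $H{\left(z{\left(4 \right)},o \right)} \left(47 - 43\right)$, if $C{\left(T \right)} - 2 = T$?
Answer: $-24$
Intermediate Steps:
$C{\left(T \right)} = 2 + T$
$U{\left(f,B \right)} = 4$ ($U{\left(f,B \right)} = 2 + 2 = 4$)
$o = 24$ ($o = 48 - 24 = 24$)
$H{\left(t,Q \right)} = -6$ ($H{\left(t,Q \right)} = -9 + \left(-1 + 4\right) = -9 + 3 = -6$)
$H{\left(z{\left(4 \right)},o \right)} \left(47 - 43\right) = - 6 \left(47 - 43\right) = \left(-6\right) 4 = -24$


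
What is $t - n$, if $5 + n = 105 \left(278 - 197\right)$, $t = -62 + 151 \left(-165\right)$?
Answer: $-33477$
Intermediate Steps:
$t = -24977$ ($t = -62 - 24915 = -24977$)
$n = 8500$ ($n = -5 + 105 \left(278 - 197\right) = -5 + 105 \cdot 81 = -5 + 8505 = 8500$)
$t - n = -24977 - 8500 = -33477$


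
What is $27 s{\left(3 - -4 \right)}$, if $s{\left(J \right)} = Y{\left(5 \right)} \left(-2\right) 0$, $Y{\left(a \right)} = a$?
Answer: $0$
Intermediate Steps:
$s{\left(J \right)} = 0$ ($s{\left(J \right)} = 5 \left(-2\right) 0 = \left(-10\right) 0 = 0$)
$27 s{\left(3 - -4 \right)} = 27 \cdot 0 = 0$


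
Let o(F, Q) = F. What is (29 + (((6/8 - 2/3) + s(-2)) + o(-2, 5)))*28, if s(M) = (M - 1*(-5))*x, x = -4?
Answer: 1267/3 ≈ 422.33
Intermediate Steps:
s(M) = -20 - 4*M (s(M) = (M - 1*(-5))*(-4) = (M + 5)*(-4) = (5 + M)*(-4) = -20 - 4*M)
(29 + (((6/8 - 2/3) + s(-2)) + o(-2, 5)))*28 = (29 + (((6/8 - 2/3) + (-20 - 4*(-2))) - 2))*28 = (29 + (((6*(1/8) - 2*1/3) + (-20 + 8)) - 2))*28 = (29 + (((3/4 - 2/3) - 12) - 2))*28 = (29 + ((1/12 - 12) - 2))*28 = (29 + (-143/12 - 2))*28 = (29 - 167/12)*28 = (181/12)*28 = 1267/3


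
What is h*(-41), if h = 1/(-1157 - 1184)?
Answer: 41/2341 ≈ 0.017514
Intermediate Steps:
h = -1/2341 (h = 1/(-2341) = -1/2341 ≈ -0.00042717)
h*(-41) = -1/2341*(-41) = 41/2341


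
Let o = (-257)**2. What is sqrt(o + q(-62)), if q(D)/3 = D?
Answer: 97*sqrt(7) ≈ 256.64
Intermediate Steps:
q(D) = 3*D
o = 66049
sqrt(o + q(-62)) = sqrt(66049 + 3*(-62)) = sqrt(66049 - 186) = sqrt(65863) = 97*sqrt(7)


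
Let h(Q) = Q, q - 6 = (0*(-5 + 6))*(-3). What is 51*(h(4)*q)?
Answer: 1224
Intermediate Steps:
q = 6 (q = 6 + (0*(-5 + 6))*(-3) = 6 + (0*1)*(-3) = 6 + 0*(-3) = 6 + 0 = 6)
51*(h(4)*q) = 51*(4*6) = 51*24 = 1224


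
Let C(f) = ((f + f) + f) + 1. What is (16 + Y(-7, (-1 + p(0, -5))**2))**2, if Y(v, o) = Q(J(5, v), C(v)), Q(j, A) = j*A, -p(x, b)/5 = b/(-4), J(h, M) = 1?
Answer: 16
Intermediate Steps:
C(f) = 1 + 3*f (C(f) = (2*f + f) + 1 = 3*f + 1 = 1 + 3*f)
p(x, b) = 5*b/4 (p(x, b) = -5*b/(-4) = -5*b*(-1)/4 = -(-5)*b/4 = 5*b/4)
Q(j, A) = A*j
Y(v, o) = 1 + 3*v (Y(v, o) = (1 + 3*v)*1 = 1 + 3*v)
(16 + Y(-7, (-1 + p(0, -5))**2))**2 = (16 + (1 + 3*(-7)))**2 = (16 + (1 - 21))**2 = (16 - 20)**2 = (-4)**2 = 16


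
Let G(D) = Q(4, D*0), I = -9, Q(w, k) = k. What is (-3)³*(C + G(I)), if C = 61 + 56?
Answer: -3159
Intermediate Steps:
C = 117
G(D) = 0 (G(D) = D*0 = 0)
(-3)³*(C + G(I)) = (-3)³*(117 + 0) = -27*117 = -3159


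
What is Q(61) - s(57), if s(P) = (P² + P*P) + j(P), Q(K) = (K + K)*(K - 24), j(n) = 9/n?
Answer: -37699/19 ≈ -1984.2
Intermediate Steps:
Q(K) = 2*K*(-24 + K) (Q(K) = (2*K)*(-24 + K) = 2*K*(-24 + K))
s(P) = 2*P² + 9/P (s(P) = (P² + P*P) + 9/P = (P² + P²) + 9/P = 2*P² + 9/P)
Q(61) - s(57) = 2*61*(-24 + 61) - (9 + 2*57³)/57 = 2*61*37 - (9 + 2*185193)/57 = 4514 - (9 + 370386)/57 = 4514 - 370395/57 = 4514 - 1*123465/19 = 4514 - 123465/19 = -37699/19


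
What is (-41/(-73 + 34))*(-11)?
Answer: -451/39 ≈ -11.564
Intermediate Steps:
(-41/(-73 + 34))*(-11) = (-41/(-39))*(-11) = -1/39*(-41)*(-11) = (41/39)*(-11) = -451/39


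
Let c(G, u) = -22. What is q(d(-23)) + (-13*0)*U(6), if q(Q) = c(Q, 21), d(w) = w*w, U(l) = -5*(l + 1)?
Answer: -22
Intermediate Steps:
U(l) = -5 - 5*l (U(l) = -5*(1 + l) = -5 - 5*l)
d(w) = w**2
q(Q) = -22
q(d(-23)) + (-13*0)*U(6) = -22 + (-13*0)*(-5 - 5*6) = -22 + 0*(-5 - 30) = -22 + 0*(-35) = -22 + 0 = -22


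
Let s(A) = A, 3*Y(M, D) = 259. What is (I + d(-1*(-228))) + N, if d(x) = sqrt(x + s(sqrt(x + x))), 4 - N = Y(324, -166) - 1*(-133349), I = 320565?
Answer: 561401/3 + sqrt(228 + 2*sqrt(114)) ≈ 1.8715e+5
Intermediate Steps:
Y(M, D) = 259/3 (Y(M, D) = (1/3)*259 = 259/3)
N = -400294/3 (N = 4 - (259/3 - 1*(-133349)) = 4 - (259/3 + 133349) = 4 - 1*400306/3 = 4 - 400306/3 = -400294/3 ≈ -1.3343e+5)
d(x) = sqrt(x + sqrt(2)*sqrt(x)) (d(x) = sqrt(x + sqrt(x + x)) = sqrt(x + sqrt(2*x)) = sqrt(x + sqrt(2)*sqrt(x)))
(I + d(-1*(-228))) + N = (320565 + sqrt(-1*(-228) + sqrt(2)*sqrt(-1*(-228)))) - 400294/3 = (320565 + sqrt(228 + sqrt(2)*sqrt(228))) - 400294/3 = (320565 + sqrt(228 + sqrt(2)*(2*sqrt(57)))) - 400294/3 = (320565 + sqrt(228 + 2*sqrt(114))) - 400294/3 = 561401/3 + sqrt(228 + 2*sqrt(114))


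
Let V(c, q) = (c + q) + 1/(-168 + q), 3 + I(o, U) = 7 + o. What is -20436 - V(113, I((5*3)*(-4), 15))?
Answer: -4590431/224 ≈ -20493.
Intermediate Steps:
I(o, U) = 4 + o (I(o, U) = -3 + (7 + o) = 4 + o)
V(c, q) = c + q + 1/(-168 + q)
-20436 - V(113, I((5*3)*(-4), 15)) = -20436 - (1 + (4 + (5*3)*(-4))² - 168*113 - 168*(4 + (5*3)*(-4)) + 113*(4 + (5*3)*(-4)))/(-168 + (4 + (5*3)*(-4))) = -20436 - (1 + (4 + 15*(-4))² - 18984 - 168*(4 + 15*(-4)) + 113*(4 + 15*(-4)))/(-168 + (4 + 15*(-4))) = -20436 - (1 + (4 - 60)² - 18984 - 168*(4 - 60) + 113*(4 - 60))/(-168 + (4 - 60)) = -20436 - (1 + (-56)² - 18984 - 168*(-56) + 113*(-56))/(-168 - 56) = -20436 - (1 + 3136 - 18984 + 9408 - 6328)/(-224) = -20436 - (-1)*(-12767)/224 = -20436 - 1*12767/224 = -20436 - 12767/224 = -4590431/224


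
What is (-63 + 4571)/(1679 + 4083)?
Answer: 2254/2881 ≈ 0.78237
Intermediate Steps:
(-63 + 4571)/(1679 + 4083) = 4508/5762 = 4508*(1/5762) = 2254/2881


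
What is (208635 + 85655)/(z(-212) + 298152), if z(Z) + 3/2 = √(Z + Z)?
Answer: 350970842580/355574884297 - 2354320*I*√106/355574884297 ≈ 0.98705 - 6.8169e-5*I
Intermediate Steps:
z(Z) = -3/2 + √2*√Z (z(Z) = -3/2 + √(Z + Z) = -3/2 + √(2*Z) = -3/2 + √2*√Z)
(208635 + 85655)/(z(-212) + 298152) = (208635 + 85655)/((-3/2 + √2*√(-212)) + 298152) = 294290/((-3/2 + √2*(2*I*√53)) + 298152) = 294290/((-3/2 + 2*I*√106) + 298152) = 294290/(596301/2 + 2*I*√106)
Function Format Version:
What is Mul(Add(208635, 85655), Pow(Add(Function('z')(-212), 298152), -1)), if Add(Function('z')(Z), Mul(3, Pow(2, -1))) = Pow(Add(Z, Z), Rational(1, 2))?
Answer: Add(Rational(350970842580, 355574884297), Mul(Rational(-2354320, 355574884297), I, Pow(106, Rational(1, 2)))) ≈ Add(0.98705, Mul(-6.8169e-5, I))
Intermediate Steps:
Function('z')(Z) = Add(Rational(-3, 2), Mul(Pow(2, Rational(1, 2)), Pow(Z, Rational(1, 2)))) (Function('z')(Z) = Add(Rational(-3, 2), Pow(Add(Z, Z), Rational(1, 2))) = Add(Rational(-3, 2), Pow(Mul(2, Z), Rational(1, 2))) = Add(Rational(-3, 2), Mul(Pow(2, Rational(1, 2)), Pow(Z, Rational(1, 2)))))
Mul(Add(208635, 85655), Pow(Add(Function('z')(-212), 298152), -1)) = Mul(Add(208635, 85655), Pow(Add(Add(Rational(-3, 2), Mul(Pow(2, Rational(1, 2)), Pow(-212, Rational(1, 2)))), 298152), -1)) = Mul(294290, Pow(Add(Add(Rational(-3, 2), Mul(Pow(2, Rational(1, 2)), Mul(2, I, Pow(53, Rational(1, 2))))), 298152), -1)) = Mul(294290, Pow(Add(Add(Rational(-3, 2), Mul(2, I, Pow(106, Rational(1, 2)))), 298152), -1)) = Mul(294290, Pow(Add(Rational(596301, 2), Mul(2, I, Pow(106, Rational(1, 2)))), -1))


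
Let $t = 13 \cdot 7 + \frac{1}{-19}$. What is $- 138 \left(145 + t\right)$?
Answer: $- \frac{618654}{19} \approx -32561.0$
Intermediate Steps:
$t = \frac{1728}{19}$ ($t = 91 - \frac{1}{19} = \frac{1728}{19} \approx 90.947$)
$- 138 \left(145 + t\right) = - 138 \left(145 + \frac{1728}{19}\right) = \left(-138\right) \frac{4483}{19} = - \frac{618654}{19}$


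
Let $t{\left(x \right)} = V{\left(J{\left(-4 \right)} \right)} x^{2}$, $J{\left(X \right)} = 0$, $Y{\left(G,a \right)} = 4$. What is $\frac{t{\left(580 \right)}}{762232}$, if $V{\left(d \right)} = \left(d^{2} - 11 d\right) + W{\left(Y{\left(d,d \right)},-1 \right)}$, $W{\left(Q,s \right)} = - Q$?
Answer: $- \frac{168200}{95279} \approx -1.7653$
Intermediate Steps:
$V{\left(d \right)} = -4 + d^{2} - 11 d$ ($V{\left(d \right)} = \left(d^{2} - 11 d\right) - 4 = -4 + d^{2} - 11 d$)
$t{\left(x \right)} = - 4 x^{2}$ ($t{\left(x \right)} = \left(-4 + 0^{2} - 0\right) x^{2} = \left(-4 + 0 + 0\right) x^{2} = - 4 x^{2}$)
$\frac{t{\left(580 \right)}}{762232} = \frac{\left(-4\right) 580^{2}}{762232} = \left(-4\right) 336400 \cdot \frac{1}{762232} = \left(-1345600\right) \frac{1}{762232} = - \frac{168200}{95279}$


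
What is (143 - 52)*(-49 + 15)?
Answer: -3094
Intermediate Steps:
(143 - 52)*(-49 + 15) = 91*(-34) = -3094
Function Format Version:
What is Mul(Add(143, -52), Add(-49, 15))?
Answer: -3094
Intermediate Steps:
Mul(Add(143, -52), Add(-49, 15)) = Mul(91, -34) = -3094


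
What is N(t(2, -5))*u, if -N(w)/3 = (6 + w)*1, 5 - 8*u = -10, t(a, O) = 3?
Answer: -405/8 ≈ -50.625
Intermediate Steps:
u = 15/8 (u = 5/8 - 1/8*(-10) = 5/8 + 5/4 = 15/8 ≈ 1.8750)
N(w) = -18 - 3*w (N(w) = -3*(6 + w) = -18 - 3*w)
N(t(2, -5))*u = (-18 - 3*3)*(15/8) = (-18 - 9)*(15/8) = -27*15/8 = -405/8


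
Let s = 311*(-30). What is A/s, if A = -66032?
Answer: 33016/4665 ≈ 7.0774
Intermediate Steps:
s = -9330
A/s = -66032/(-9330) = -66032*(-1/9330) = 33016/4665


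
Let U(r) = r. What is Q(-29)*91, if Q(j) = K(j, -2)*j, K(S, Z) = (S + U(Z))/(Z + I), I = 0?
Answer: -81809/2 ≈ -40905.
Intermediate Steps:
K(S, Z) = (S + Z)/Z (K(S, Z) = (S + Z)/(Z + 0) = (S + Z)/Z)
Q(j) = j*(1 - j/2) (Q(j) = ((j - 2)/(-2))*j = (-(-2 + j)/2)*j = (1 - j/2)*j = j*(1 - j/2))
Q(-29)*91 = ((½)*(-29)*(2 - 1*(-29)))*91 = ((½)*(-29)*(2 + 29))*91 = ((½)*(-29)*31)*91 = -899/2*91 = -81809/2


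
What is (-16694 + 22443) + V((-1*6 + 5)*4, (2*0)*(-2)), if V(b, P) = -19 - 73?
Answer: 5657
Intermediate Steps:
V(b, P) = -92
(-16694 + 22443) + V((-1*6 + 5)*4, (2*0)*(-2)) = (-16694 + 22443) - 92 = 5749 - 92 = 5657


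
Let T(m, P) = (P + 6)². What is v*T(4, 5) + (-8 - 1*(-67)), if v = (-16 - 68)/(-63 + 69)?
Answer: -1635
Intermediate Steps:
T(m, P) = (6 + P)²
v = -14 (v = -84/6 = -84*⅙ = -14)
v*T(4, 5) + (-8 - 1*(-67)) = -14*(6 + 5)² + (-8 - 1*(-67)) = -14*11² + (-8 + 67) = -14*121 + 59 = -1694 + 59 = -1635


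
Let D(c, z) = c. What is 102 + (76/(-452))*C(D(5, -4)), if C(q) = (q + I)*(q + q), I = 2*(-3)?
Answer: 11716/113 ≈ 103.68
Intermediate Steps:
I = -6
C(q) = 2*q*(-6 + q) (C(q) = (q - 6)*(q + q) = (-6 + q)*(2*q) = 2*q*(-6 + q))
102 + (76/(-452))*C(D(5, -4)) = 102 + (76/(-452))*(2*5*(-6 + 5)) = 102 + (76*(-1/452))*(2*5*(-1)) = 102 - 19/113*(-10) = 102 + 190/113 = 11716/113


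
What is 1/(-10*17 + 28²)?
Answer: 1/614 ≈ 0.0016287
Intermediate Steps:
1/(-10*17 + 28²) = 1/(-170 + 784) = 1/614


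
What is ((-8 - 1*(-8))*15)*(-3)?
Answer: 0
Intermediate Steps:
((-8 - 1*(-8))*15)*(-3) = ((-8 + 8)*15)*(-3) = (0*15)*(-3) = 0*(-3) = 0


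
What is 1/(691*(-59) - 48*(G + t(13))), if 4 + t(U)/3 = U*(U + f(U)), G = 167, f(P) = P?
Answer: -1/96881 ≈ -1.0322e-5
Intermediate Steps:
t(U) = -12 + 6*U**2 (t(U) = -12 + 3*(U*(U + U)) = -12 + 3*(U*(2*U)) = -12 + 3*(2*U**2) = -12 + 6*U**2)
1/(691*(-59) - 48*(G + t(13))) = 1/(691*(-59) - 48*(167 + (-12 + 6*13**2))) = 1/(-40769 - 48*(167 + (-12 + 6*169))) = 1/(-40769 - 48*(167 + (-12 + 1014))) = 1/(-40769 - 48*(167 + 1002)) = 1/(-40769 - 48*1169) = 1/(-40769 - 1*56112) = 1/(-40769 - 56112) = 1/(-96881) = -1/96881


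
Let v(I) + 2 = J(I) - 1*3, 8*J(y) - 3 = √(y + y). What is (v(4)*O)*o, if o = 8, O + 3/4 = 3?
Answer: -333/4 + 9*√2/2 ≈ -76.886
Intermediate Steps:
O = 9/4 (O = -¾ + 3 = 9/4 ≈ 2.2500)
J(y) = 3/8 + √2*√y/8 (J(y) = 3/8 + √(y + y)/8 = 3/8 + √(2*y)/8 = 3/8 + (√2*√y)/8 = 3/8 + √2*√y/8)
v(I) = -37/8 + √2*√I/8 (v(I) = -2 + ((3/8 + √2*√I/8) - 1*3) = -2 + ((3/8 + √2*√I/8) - 3) = -2 + (-21/8 + √2*√I/8) = -37/8 + √2*√I/8)
(v(4)*O)*o = ((-37/8 + √2*√4/8)*(9/4))*8 = ((-37/8 + (⅛)*√2*2)*(9/4))*8 = ((-37/8 + √2/4)*(9/4))*8 = (-333/32 + 9*√2/16)*8 = -333/4 + 9*√2/2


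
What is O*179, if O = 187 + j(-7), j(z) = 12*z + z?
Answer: 17184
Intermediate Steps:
j(z) = 13*z
O = 96 (O = 187 + 13*(-7) = 187 - 91 = 96)
O*179 = 96*179 = 17184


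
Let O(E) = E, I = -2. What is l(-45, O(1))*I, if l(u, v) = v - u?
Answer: -92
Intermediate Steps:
l(-45, O(1))*I = (1 - 1*(-45))*(-2) = (1 + 45)*(-2) = 46*(-2) = -92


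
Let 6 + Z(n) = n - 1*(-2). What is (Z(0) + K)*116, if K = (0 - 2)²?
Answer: 0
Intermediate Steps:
Z(n) = -4 + n (Z(n) = -6 + (n - 1*(-2)) = -6 + (n + 2) = -6 + (2 + n) = -4 + n)
K = 4 (K = (-2)² = 4)
(Z(0) + K)*116 = ((-4 + 0) + 4)*116 = (-4 + 4)*116 = 0*116 = 0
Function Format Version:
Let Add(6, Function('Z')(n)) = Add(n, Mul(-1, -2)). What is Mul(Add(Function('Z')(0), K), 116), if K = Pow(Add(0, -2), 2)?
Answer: 0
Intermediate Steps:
Function('Z')(n) = Add(-4, n) (Function('Z')(n) = Add(-6, Add(n, Mul(-1, -2))) = Add(-6, Add(n, 2)) = Add(-6, Add(2, n)) = Add(-4, n))
K = 4 (K = Pow(-2, 2) = 4)
Mul(Add(Function('Z')(0), K), 116) = Mul(Add(Add(-4, 0), 4), 116) = Mul(Add(-4, 4), 116) = Mul(0, 116) = 0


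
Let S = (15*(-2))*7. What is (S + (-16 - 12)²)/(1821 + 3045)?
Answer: 287/2433 ≈ 0.11796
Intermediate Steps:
S = -210 (S = -30*7 = -210)
(S + (-16 - 12)²)/(1821 + 3045) = (-210 + (-16 - 12)²)/(1821 + 3045) = (-210 + (-28)²)/4866 = (-210 + 784)*(1/4866) = 574*(1/4866) = 287/2433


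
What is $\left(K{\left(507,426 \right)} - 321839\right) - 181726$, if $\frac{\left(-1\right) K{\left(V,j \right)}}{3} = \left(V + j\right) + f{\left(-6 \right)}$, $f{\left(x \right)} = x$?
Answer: $-506346$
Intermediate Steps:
$K{\left(V,j \right)} = 18 - 3 V - 3 j$ ($K{\left(V,j \right)} = - 3 \left(\left(V + j\right) - 6\right) = - 3 \left(-6 + V + j\right) = 18 - 3 V - 3 j$)
$\left(K{\left(507,426 \right)} - 321839\right) - 181726 = \left(\left(18 - 1521 - 1278\right) - 321839\right) - 181726 = \left(-2781 - 321839\right) - 181726 = -324620 - 181726 = -506346$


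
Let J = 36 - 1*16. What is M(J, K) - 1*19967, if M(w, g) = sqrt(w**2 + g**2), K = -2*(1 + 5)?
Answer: -19967 + 4*sqrt(34) ≈ -19944.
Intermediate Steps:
K = -12 (K = -2*6 = -12)
J = 20 (J = 36 - 16 = 20)
M(w, g) = sqrt(g**2 + w**2)
M(J, K) - 1*19967 = sqrt((-12)**2 + 20**2) - 1*19967 = sqrt(144 + 400) - 19967 = sqrt(544) - 19967 = 4*sqrt(34) - 19967 = -19967 + 4*sqrt(34)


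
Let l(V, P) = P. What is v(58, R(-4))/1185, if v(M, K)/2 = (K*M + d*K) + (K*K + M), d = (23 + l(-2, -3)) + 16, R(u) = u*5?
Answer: -12/5 ≈ -2.4000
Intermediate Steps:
R(u) = 5*u
d = 36 (d = (23 - 3) + 16 = 20 + 16 = 36)
v(M, K) = 2*M + 2*K² + 72*K + 2*K*M (v(M, K) = 2*((K*M + 36*K) + (K*K + M)) = 2*((36*K + K*M) + (K² + M)) = 2*((36*K + K*M) + (M + K²)) = 2*(M + K² + 36*K + K*M) = 2*M + 2*K² + 72*K + 2*K*M)
v(58, R(-4))/1185 = (2*58 + 2*(5*(-4))² + 72*(5*(-4)) + 2*(5*(-4))*58)/1185 = (116 + 2*(-20)² + 72*(-20) + 2*(-20)*58)*(1/1185) = (116 + 2*400 - 1440 - 2320)*(1/1185) = (116 + 800 - 1440 - 2320)*(1/1185) = -2844*1/1185 = -12/5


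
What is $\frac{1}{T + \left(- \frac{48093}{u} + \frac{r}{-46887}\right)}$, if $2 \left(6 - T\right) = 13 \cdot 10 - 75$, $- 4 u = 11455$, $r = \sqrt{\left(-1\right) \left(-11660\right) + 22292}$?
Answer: $- \frac{5430418953200635590}{25557083967240282329} + \frac{98437962418800 \sqrt{2122}}{25557083967240282329} \approx -0.2123$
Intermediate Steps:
$r = 4 \sqrt{2122}$ ($r = \sqrt{11660 + 22292} = \sqrt{33952} = 4 \sqrt{2122} \approx 184.26$)
$u = - \frac{11455}{4}$ ($u = \left(- \frac{1}{4}\right) 11455 = - \frac{11455}{4} \approx -2863.8$)
$T = - \frac{43}{2}$ ($T = 6 - \frac{13 \cdot 10 - 75}{2} = 6 - \frac{130 - 75}{2} = 6 - \frac{55}{2} = - \frac{43}{2} \approx -21.5$)
$\frac{1}{T + \left(- \frac{48093}{u} + \frac{r}{-46887}\right)} = \frac{1}{- \frac{43}{2} + \left(- \frac{48093}{- \frac{11455}{4}} + \frac{4 \sqrt{2122}}{-46887}\right)} = \frac{1}{- \frac{43}{2} + \left(\left(-48093\right) \left(- \frac{4}{11455}\right) + 4 \sqrt{2122} \left(- \frac{1}{46887}\right)\right)} = \frac{1}{- \frac{43}{2} + \left(\frac{192372}{11455} - \frac{4 \sqrt{2122}}{46887}\right)} = \frac{1}{- \frac{107821}{22910} - \frac{4 \sqrt{2122}}{46887}}$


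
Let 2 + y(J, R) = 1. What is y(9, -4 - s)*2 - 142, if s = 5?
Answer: -144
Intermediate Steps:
y(J, R) = -1 (y(J, R) = -2 + 1 = -1)
y(9, -4 - s)*2 - 142 = -1*2 - 142 = -2 - 142 = -144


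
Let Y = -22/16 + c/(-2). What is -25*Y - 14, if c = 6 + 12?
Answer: 1963/8 ≈ 245.38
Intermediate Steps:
c = 18
Y = -83/8 (Y = -22/16 + 18/(-2) = -22*1/16 + 18*(-½) = -11/8 - 9 = -83/8 ≈ -10.375)
-25*Y - 14 = -25*(-83/8) - 14 = 2075/8 - 14 = 1963/8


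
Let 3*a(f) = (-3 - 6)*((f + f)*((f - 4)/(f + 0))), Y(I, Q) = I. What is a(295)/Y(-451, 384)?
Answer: 1746/451 ≈ 3.8714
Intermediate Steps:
a(f) = 24 - 6*f (a(f) = ((-3 - 6)*((f + f)*((f - 4)/(f + 0))))/3 = (-9*2*f*(-4 + f)/f)/3 = (-9*(-8 + 2*f))/3 = (72 - 18*f)/3 = 24 - 6*f)
a(295)/Y(-451, 384) = (24 - 6*295)/(-451) = (24 - 1770)*(-1/451) = -1746*(-1/451) = 1746/451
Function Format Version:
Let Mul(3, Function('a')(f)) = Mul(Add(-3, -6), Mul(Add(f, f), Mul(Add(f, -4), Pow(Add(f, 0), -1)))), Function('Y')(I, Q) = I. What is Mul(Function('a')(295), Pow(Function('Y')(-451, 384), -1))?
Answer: Rational(1746, 451) ≈ 3.8714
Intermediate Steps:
Function('a')(f) = Add(24, Mul(-6, f)) (Function('a')(f) = Mul(Rational(1, 3), Mul(Add(-3, -6), Mul(Add(f, f), Mul(Add(f, -4), Pow(Add(f, 0), -1))))) = Mul(Rational(1, 3), Mul(-9, Mul(Mul(2, f), Mul(Add(-4, f), Pow(f, -1))))) = Mul(Rational(1, 3), Mul(-9, Mul(Mul(2, f), Mul(Pow(f, -1), Add(-4, f))))) = Mul(Rational(1, 3), Mul(-9, Add(-8, Mul(2, f)))) = Mul(Rational(1, 3), Add(72, Mul(-18, f))) = Add(24, Mul(-6, f)))
Mul(Function('a')(295), Pow(Function('Y')(-451, 384), -1)) = Mul(Add(24, Mul(-6, 295)), Pow(-451, -1)) = Mul(Add(24, -1770), Rational(-1, 451)) = Mul(-1746, Rational(-1, 451)) = Rational(1746, 451)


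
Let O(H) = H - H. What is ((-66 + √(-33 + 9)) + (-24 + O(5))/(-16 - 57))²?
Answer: 22854540/5329 - 19176*I*√6/73 ≈ 4288.7 - 643.44*I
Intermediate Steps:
O(H) = 0
((-66 + √(-33 + 9)) + (-24 + O(5))/(-16 - 57))² = ((-66 + √(-33 + 9)) + (-24 + 0)/(-16 - 57))² = ((-66 + √(-24)) - 24/(-73))² = ((-66 + 2*I*√6) - 24*(-1/73))² = ((-66 + 2*I*√6) + 24/73)² = (-4794/73 + 2*I*√6)²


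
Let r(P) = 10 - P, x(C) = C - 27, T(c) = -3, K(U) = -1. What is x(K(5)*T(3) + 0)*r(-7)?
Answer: -408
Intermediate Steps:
x(C) = -27 + C
x(K(5)*T(3) + 0)*r(-7) = (-27 + (-1*(-3) + 0))*(10 - 1*(-7)) = (-27 + (3 + 0))*(10 + 7) = (-27 + 3)*17 = -24*17 = -408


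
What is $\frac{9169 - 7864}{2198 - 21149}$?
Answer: $- \frac{435}{6317} \approx -0.068862$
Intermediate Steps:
$\frac{9169 - 7864}{2198 - 21149} = \frac{1305}{-18951} = 1305 \left(- \frac{1}{18951}\right) = - \frac{435}{6317}$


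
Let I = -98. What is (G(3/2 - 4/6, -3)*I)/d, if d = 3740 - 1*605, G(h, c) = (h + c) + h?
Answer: 392/9405 ≈ 0.041680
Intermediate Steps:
G(h, c) = c + 2*h (G(h, c) = (c + h) + h = c + 2*h)
d = 3135 (d = 3740 - 605 = 3135)
(G(3/2 - 4/6, -3)*I)/d = ((-3 + 2*(3/2 - 4/6))*(-98))/3135 = ((-3 + 2*(3*(½) - 4*⅙))*(-98))*(1/3135) = ((-3 + 2*(3/2 - ⅔))*(-98))*(1/3135) = ((-3 + 2*(⅚))*(-98))*(1/3135) = ((-3 + 5/3)*(-98))*(1/3135) = -4/3*(-98)*(1/3135) = (392/3)*(1/3135) = 392/9405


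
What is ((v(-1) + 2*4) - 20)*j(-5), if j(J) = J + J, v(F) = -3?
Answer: 150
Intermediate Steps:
j(J) = 2*J
((v(-1) + 2*4) - 20)*j(-5) = ((-3 + 2*4) - 20)*(2*(-5)) = ((-3 + 8) - 20)*(-10) = (5 - 20)*(-10) = -15*(-10) = 150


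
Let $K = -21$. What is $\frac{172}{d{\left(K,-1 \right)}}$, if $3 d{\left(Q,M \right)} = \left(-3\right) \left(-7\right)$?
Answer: $\frac{172}{7} \approx 24.571$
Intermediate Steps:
$d{\left(Q,M \right)} = 7$ ($d{\left(Q,M \right)} = \frac{\left(-3\right) \left(-7\right)}{3} = \frac{1}{3} \cdot 21 = 7$)
$\frac{172}{d{\left(K,-1 \right)}} = \frac{172}{7}$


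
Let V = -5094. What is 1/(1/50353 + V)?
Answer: -50353/256498181 ≈ -0.00019631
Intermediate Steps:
1/(1/50353 + V) = 1/(1/50353 - 5094) = 1/(-256498181/50353) = -50353/256498181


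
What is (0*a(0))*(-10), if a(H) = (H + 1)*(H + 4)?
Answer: 0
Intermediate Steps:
a(H) = (1 + H)*(4 + H)
(0*a(0))*(-10) = (0*(4 + 0**2 + 5*0))*(-10) = (0*(4 + 0 + 0))*(-10) = (0*4)*(-10) = 0*(-10) = 0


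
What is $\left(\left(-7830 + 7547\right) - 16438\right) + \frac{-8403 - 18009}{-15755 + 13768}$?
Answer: $- \frac{33198215}{1987} \approx -16708.0$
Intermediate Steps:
$\left(\left(-7830 + 7547\right) - 16438\right) + \frac{-8403 - 18009}{-15755 + 13768} = \left(-283 - 16438\right) - \frac{26412}{-1987} = -16721 - - \frac{26412}{1987} = -16721 + \frac{26412}{1987} = - \frac{33198215}{1987}$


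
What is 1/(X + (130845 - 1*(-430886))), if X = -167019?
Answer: 1/394712 ≈ 2.5335e-6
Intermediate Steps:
1/(X + (130845 - 1*(-430886))) = 1/(-167019 + (130845 - 1*(-430886))) = 1/(-167019 + (130845 + 430886)) = 1/(-167019 + 561731) = 1/394712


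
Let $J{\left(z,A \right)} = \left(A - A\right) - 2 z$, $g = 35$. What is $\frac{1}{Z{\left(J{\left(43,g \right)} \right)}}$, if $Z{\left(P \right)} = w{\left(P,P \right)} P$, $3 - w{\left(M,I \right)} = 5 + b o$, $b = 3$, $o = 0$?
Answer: $\frac{1}{172} \approx 0.005814$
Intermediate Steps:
$J{\left(z,A \right)} = - 2 z$ ($J{\left(z,A \right)} = 0 - 2 z = - 2 z$)
$w{\left(M,I \right)} = -2$ ($w{\left(M,I \right)} = 3 - \left(5 + 3 \cdot 0\right) = 3 - \left(5 + 0\right) = 3 - 5 = -2$)
$Z{\left(P \right)} = - 2 P$
$\frac{1}{Z{\left(J{\left(43,g \right)} \right)}} = \frac{1}{\left(-2\right) \left(\left(-2\right) 43\right)} = \frac{1}{\left(-2\right) \left(-86\right)} = \frac{1}{172}$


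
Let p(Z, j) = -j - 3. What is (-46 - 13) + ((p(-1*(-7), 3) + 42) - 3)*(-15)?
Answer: -554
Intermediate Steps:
p(Z, j) = -3 - j
(-46 - 13) + ((p(-1*(-7), 3) + 42) - 3)*(-15) = (-46 - 13) + (((-3 - 1*3) + 42) - 3)*(-15) = -59 + (((-3 - 3) + 42) - 3)*(-15) = -59 + ((-6 + 42) - 3)*(-15) = -59 + (36 - 3)*(-15) = -59 + 33*(-15) = -59 - 495 = -554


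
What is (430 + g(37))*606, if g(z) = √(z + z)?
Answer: 260580 + 606*√74 ≈ 2.6579e+5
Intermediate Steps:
g(z) = √2*√z (g(z) = √(2*z) = √2*√z)
(430 + g(37))*606 = (430 + √2*√37)*606 = (430 + √74)*606 = 260580 + 606*√74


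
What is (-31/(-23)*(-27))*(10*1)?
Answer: -8370/23 ≈ -363.91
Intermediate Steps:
(-31/(-23)*(-27))*(10*1) = (-31*(-1/23)*(-27))*10 = ((31/23)*(-27))*10 = -837/23*10 = -8370/23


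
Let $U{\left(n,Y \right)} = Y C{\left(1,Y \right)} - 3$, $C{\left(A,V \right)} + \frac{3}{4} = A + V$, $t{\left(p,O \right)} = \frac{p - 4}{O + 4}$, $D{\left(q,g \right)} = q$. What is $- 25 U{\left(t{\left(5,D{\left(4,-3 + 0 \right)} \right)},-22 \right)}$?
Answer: $- \frac{23775}{2} \approx -11888.0$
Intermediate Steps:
$t{\left(p,O \right)} = \frac{-4 + p}{4 + O}$
$C{\left(A,V \right)} = - \frac{3}{4} + A + V$ ($C{\left(A,V \right)} = - \frac{3}{4} + \left(A + V\right) = - \frac{3}{4} + A + V$)
$U{\left(n,Y \right)} = -3 + Y \left(\frac{1}{4} + Y\right)$ ($U{\left(n,Y \right)} = Y \left(- \frac{3}{4} + 1 + Y\right) - 3 = Y \left(\frac{1}{4} + Y\right) - 3 = -3 + Y \left(\frac{1}{4} + Y\right)$)
$- 25 U{\left(t{\left(5,D{\left(4,-3 + 0 \right)} \right)},-22 \right)} = - 25 \left(-3 + \left(-22\right)^{2} + \frac{1}{4} \left(-22\right)\right) = - 25 \left(-3 + 484 - \frac{11}{2}\right) = \left(-25\right) \frac{951}{2} = - \frac{23775}{2}$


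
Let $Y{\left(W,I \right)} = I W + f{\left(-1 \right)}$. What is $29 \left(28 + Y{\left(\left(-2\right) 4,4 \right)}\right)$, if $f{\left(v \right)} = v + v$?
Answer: $-174$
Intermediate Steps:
$f{\left(v \right)} = 2 v$
$Y{\left(W,I \right)} = -2 + I W$ ($Y{\left(W,I \right)} = I W + 2 \left(-1\right) = I W - 2 = -2 + I W$)
$29 \left(28 + Y{\left(\left(-2\right) 4,4 \right)}\right) = 29 \left(28 + \left(-2 + 4 \left(\left(-2\right) 4\right)\right)\right) = 29 \left(28 + \left(-2 + 4 \left(-8\right)\right)\right) = 29 \left(28 - 34\right) = 29 \left(-6\right) = -174$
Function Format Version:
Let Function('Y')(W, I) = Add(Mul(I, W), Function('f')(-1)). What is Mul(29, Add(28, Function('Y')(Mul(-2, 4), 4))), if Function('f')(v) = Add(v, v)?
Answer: -174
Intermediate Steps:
Function('f')(v) = Mul(2, v)
Function('Y')(W, I) = Add(-2, Mul(I, W)) (Function('Y')(W, I) = Add(Mul(I, W), Mul(2, -1)) = Add(Mul(I, W), -2) = Add(-2, Mul(I, W)))
Mul(29, Add(28, Function('Y')(Mul(-2, 4), 4))) = Mul(29, Add(28, Add(-2, Mul(4, Mul(-2, 4))))) = Mul(29, Add(28, Add(-2, Mul(4, -8)))) = Mul(29, Add(28, Add(-2, -32))) = Mul(29, Add(28, -34)) = Mul(29, -6) = -174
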